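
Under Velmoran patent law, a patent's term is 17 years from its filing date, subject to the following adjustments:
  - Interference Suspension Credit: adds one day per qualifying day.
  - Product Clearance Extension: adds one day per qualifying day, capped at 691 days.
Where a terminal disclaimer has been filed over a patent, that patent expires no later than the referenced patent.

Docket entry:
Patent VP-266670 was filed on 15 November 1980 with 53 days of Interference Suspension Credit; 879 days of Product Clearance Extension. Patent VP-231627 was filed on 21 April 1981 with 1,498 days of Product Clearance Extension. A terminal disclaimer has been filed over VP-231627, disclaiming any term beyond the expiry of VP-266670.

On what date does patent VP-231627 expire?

November 29, 1999

Natural term of VP-231627:
  Base: filing + 17 years → 21 April 1998.
  Product Clearance Extension: 1498 days claimed exceeds the 691-day cap, so +691 days → 12 March 2000.
Expiry of referenced patent VP-266670:
  Base: filing + 17 years → 15 November 1997.
  Interference Suspension Credit: +53 days → 7 January 1998.
  Product Clearance Extension: 879 days claimed exceeds the 691-day cap, so +691 days → 29 November 1999.
Terminal disclaimer: VP-231627 expires on the earlier of 12 March 2000 and 29 November 1999.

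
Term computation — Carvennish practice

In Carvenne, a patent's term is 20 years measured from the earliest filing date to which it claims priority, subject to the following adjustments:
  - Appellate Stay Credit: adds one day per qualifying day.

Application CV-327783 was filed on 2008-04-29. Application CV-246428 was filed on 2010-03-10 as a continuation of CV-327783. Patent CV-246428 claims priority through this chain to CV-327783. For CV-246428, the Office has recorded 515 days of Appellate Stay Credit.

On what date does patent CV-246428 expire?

2029-09-26

Earliest priority filing: 29 April 2008.
Base term: 29 April 2008 + 20 years → 29 April 2028.
Appellate Stay Credit: +515 days → 26 September 2029.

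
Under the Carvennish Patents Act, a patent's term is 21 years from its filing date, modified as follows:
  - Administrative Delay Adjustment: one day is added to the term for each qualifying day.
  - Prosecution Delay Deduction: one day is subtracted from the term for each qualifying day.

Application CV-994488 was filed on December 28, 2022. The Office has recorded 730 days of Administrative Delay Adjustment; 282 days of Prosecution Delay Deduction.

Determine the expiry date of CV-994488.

Base term: filing date + 21 years → 28 December 2043.
Administrative Delay Adjustment: +730 days → 27 December 2045.
Prosecution Delay Deduction: −282 days → 20 March 2045.

2045-03-20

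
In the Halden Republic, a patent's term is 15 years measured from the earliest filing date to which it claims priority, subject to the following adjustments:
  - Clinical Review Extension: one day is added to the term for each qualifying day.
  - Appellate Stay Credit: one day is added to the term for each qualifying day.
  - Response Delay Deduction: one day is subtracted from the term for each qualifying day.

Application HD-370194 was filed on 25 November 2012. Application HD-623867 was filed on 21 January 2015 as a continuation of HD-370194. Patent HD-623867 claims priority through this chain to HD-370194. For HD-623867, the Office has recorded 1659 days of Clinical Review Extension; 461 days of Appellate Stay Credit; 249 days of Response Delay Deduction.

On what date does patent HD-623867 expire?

January 8, 2033

Earliest priority filing: 25 November 2012.
Base term: 25 November 2012 + 15 years → 25 November 2027.
Clinical Review Extension: +1659 days → 10 June 2032.
Appellate Stay Credit: +461 days → 14 September 2033.
Response Delay Deduction: −249 days → 8 January 2033.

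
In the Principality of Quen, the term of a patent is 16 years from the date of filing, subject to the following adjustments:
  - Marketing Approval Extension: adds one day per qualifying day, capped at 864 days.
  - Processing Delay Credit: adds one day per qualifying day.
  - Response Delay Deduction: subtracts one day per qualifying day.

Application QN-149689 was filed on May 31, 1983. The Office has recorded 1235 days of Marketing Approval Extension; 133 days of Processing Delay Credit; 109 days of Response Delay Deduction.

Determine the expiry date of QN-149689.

Base term: filing date + 16 years → 31 May 1999.
Marketing Approval Extension: 1235 days claimed exceeds the 864-day cap, so +864 days → 11 October 2001.
Processing Delay Credit: +133 days → 21 February 2002.
Response Delay Deduction: −109 days → 4 November 2001.

2001-11-04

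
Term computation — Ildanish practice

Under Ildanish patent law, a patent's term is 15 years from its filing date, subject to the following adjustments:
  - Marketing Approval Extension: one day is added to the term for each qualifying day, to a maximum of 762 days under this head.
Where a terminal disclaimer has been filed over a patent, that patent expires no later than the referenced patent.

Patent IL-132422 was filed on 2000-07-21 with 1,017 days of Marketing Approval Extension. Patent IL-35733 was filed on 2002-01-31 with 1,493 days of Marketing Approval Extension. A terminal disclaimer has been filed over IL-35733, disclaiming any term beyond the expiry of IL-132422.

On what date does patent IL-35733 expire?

2017-08-21

Natural term of IL-35733:
  Base: filing + 15 years → 31 January 2017.
  Marketing Approval Extension: 1493 days claimed exceeds the 762-day cap, so +762 days → 4 March 2019.
Expiry of referenced patent IL-132422:
  Base: filing + 15 years → 21 July 2015.
  Marketing Approval Extension: 1017 days claimed exceeds the 762-day cap, so +762 days → 21 August 2017.
Terminal disclaimer: IL-35733 expires on the earlier of 4 March 2019 and 21 August 2017.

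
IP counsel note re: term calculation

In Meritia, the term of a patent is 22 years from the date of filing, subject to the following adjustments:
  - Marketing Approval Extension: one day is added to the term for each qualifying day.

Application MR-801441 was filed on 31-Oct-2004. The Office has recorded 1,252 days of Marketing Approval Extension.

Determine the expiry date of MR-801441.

April 5, 2030

Base term: filing date + 22 years → 31 October 2026.
Marketing Approval Extension: +1252 days → 5 April 2030.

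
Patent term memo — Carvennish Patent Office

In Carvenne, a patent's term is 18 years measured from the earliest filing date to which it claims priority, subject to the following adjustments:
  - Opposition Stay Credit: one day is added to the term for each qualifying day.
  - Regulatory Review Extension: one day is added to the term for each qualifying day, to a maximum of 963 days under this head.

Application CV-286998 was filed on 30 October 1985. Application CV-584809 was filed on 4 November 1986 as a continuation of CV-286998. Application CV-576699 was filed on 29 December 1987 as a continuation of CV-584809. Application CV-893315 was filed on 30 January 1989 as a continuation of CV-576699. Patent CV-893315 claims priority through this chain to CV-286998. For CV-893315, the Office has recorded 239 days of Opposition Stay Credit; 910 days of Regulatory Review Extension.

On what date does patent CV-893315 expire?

Earliest priority filing: 30 October 1985.
Base term: 30 October 1985 + 18 years → 30 October 2003.
Opposition Stay Credit: +239 days → 25 June 2004.
Regulatory Review Extension: 910 days (within the 963-day cap) → +910 days → 22 December 2006.

2006-12-22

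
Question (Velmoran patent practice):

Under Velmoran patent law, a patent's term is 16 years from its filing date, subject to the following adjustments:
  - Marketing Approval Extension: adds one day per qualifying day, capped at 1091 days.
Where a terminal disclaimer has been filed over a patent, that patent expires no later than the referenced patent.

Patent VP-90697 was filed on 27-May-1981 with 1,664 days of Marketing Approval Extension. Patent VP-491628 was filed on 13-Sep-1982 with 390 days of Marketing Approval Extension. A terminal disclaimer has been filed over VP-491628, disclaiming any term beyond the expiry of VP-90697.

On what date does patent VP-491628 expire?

October 8, 1999

Natural term of VP-491628:
  Base: filing + 16 years → 13 September 1998.
  Marketing Approval Extension: 390 days (within the 1091-day cap) → +390 days → 8 October 1999.
Expiry of referenced patent VP-90697:
  Base: filing + 16 years → 27 May 1997.
  Marketing Approval Extension: 1664 days claimed exceeds the 1091-day cap, so +1091 days → 22 May 2000.
Terminal disclaimer: VP-491628 expires on the earlier of 8 October 1999 and 22 May 2000.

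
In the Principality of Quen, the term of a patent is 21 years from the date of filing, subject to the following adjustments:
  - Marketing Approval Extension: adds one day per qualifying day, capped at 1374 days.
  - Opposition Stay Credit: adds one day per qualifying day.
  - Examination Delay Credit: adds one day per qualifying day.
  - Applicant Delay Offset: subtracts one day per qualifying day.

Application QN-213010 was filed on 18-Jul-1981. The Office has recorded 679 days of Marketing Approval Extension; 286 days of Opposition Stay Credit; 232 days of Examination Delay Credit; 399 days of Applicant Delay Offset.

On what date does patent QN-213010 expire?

Base term: filing date + 21 years → 18 July 2002.
Marketing Approval Extension: 679 days (within the 1374-day cap) → +679 days → 27 May 2004.
Opposition Stay Credit: +286 days → 9 March 2005.
Examination Delay Credit: +232 days → 27 October 2005.
Applicant Delay Offset: −399 days → 23 September 2004.

2004-09-23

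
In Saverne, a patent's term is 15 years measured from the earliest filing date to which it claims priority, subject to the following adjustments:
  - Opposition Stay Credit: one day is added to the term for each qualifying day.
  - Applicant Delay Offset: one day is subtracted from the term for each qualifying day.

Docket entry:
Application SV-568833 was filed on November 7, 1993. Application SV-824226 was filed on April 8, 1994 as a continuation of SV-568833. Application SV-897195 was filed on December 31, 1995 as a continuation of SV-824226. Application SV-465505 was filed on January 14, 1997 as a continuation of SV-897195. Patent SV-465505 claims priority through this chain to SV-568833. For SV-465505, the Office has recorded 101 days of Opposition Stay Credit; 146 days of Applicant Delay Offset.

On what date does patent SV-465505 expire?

2008-09-23

Earliest priority filing: 7 November 1993.
Base term: 7 November 1993 + 15 years → 7 November 2008.
Opposition Stay Credit: +101 days → 16 February 2009.
Applicant Delay Offset: −146 days → 23 September 2008.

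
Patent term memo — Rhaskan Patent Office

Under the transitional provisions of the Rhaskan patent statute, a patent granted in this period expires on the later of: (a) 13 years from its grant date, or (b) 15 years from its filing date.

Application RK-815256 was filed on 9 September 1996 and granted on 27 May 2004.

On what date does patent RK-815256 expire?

May 27, 2017

(a) grant + 13 years → 27 May 2017.
(b) filing + 15 years → 9 September 2011.
Later of the two: 27 May 2017.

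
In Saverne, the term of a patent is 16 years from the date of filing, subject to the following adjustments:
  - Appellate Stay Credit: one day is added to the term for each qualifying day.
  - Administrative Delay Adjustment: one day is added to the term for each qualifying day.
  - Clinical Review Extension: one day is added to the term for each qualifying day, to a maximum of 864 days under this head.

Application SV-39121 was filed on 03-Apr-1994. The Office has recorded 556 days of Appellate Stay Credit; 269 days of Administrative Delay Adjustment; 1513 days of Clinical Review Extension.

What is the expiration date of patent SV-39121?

Base term: filing date + 16 years → 3 April 2010.
Appellate Stay Credit: +556 days → 11 October 2011.
Administrative Delay Adjustment: +269 days → 6 July 2012.
Clinical Review Extension: 1513 days claimed exceeds the 864-day cap, so +864 days → 17 November 2014.

2014-11-17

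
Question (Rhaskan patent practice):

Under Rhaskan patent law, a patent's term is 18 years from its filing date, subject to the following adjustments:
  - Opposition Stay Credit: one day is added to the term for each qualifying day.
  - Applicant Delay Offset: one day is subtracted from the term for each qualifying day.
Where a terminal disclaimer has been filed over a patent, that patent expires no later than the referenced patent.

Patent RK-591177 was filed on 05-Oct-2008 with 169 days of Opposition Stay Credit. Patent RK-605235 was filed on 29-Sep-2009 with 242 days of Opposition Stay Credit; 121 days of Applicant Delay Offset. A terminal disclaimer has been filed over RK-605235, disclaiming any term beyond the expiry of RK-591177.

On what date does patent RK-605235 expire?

2027-03-23

Natural term of RK-605235:
  Base: filing + 18 years → 29 September 2027.
  Opposition Stay Credit: +242 days → 28 May 2028.
  Applicant Delay Offset: −121 days → 28 January 2028.
Expiry of referenced patent RK-591177:
  Base: filing + 18 years → 5 October 2026.
  Opposition Stay Credit: +169 days → 23 March 2027.
Terminal disclaimer: RK-605235 expires on the earlier of 28 January 2028 and 23 March 2027.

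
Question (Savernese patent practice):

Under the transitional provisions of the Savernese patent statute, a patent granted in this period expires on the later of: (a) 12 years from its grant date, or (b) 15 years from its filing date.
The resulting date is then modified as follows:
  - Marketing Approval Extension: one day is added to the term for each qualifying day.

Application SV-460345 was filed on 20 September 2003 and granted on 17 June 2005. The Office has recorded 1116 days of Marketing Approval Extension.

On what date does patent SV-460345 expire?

(a) grant + 12 years → 17 June 2017.
(b) filing + 15 years → 20 September 2018.
Later of the two: 20 September 2018.
Marketing Approval Extension: +1116 days → 10 October 2021.

2021-10-10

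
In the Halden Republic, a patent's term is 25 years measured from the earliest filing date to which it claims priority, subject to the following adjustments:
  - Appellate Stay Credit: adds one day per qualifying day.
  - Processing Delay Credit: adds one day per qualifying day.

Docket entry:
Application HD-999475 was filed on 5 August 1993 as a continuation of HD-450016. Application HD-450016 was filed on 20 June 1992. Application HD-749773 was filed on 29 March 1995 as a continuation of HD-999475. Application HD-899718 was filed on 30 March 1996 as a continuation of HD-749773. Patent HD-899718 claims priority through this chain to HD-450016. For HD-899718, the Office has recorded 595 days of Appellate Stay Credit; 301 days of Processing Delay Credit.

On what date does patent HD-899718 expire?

Earliest priority filing: 20 June 1992.
Base term: 20 June 1992 + 25 years → 20 June 2017.
Appellate Stay Credit: +595 days → 5 February 2019.
Processing Delay Credit: +301 days → 3 December 2019.

2019-12-03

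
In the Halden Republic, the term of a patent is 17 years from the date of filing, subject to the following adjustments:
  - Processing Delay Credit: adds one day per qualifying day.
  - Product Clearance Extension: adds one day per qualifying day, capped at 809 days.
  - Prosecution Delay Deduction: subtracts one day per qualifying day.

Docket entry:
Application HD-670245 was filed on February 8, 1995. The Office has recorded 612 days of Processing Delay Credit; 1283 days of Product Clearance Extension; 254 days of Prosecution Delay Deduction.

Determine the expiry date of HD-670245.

2015-04-20

Base term: filing date + 17 years → 8 February 2012.
Processing Delay Credit: +612 days → 12 October 2013.
Product Clearance Extension: 1283 days claimed exceeds the 809-day cap, so +809 days → 30 December 2015.
Prosecution Delay Deduction: −254 days → 20 April 2015.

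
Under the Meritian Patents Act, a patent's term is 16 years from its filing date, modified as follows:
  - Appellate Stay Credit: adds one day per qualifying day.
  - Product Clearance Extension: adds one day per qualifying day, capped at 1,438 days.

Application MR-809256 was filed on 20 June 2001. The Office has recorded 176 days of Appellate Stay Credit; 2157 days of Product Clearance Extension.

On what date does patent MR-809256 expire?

Base term: filing date + 16 years → 20 June 2017.
Appellate Stay Credit: +176 days → 13 December 2017.
Product Clearance Extension: 2157 days claimed exceeds the 1438-day cap, so +1438 days → 20 November 2021.

2021-11-20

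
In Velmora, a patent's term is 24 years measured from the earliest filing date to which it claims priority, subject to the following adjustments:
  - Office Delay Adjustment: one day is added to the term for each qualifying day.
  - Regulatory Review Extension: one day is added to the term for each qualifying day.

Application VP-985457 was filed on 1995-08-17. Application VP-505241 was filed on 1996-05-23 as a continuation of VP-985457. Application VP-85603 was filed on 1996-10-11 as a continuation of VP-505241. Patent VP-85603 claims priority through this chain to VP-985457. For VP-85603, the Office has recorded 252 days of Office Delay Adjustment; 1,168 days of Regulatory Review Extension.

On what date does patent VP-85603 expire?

Earliest priority filing: 17 August 1995.
Base term: 17 August 1995 + 24 years → 17 August 2019.
Office Delay Adjustment: +252 days → 25 April 2020.
Regulatory Review Extension: +1168 days → 7 July 2023.

2023-07-07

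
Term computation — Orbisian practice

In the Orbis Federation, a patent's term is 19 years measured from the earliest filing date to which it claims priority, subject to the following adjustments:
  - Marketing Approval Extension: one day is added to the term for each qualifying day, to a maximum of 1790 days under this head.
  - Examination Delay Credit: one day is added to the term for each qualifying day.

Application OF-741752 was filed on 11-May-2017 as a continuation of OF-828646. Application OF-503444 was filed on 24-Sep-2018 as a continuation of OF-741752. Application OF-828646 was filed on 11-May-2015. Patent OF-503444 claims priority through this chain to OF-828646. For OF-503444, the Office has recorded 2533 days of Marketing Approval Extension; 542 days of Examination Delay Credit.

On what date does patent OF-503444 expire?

Earliest priority filing: 11 May 2015.
Base term: 11 May 2015 + 19 years → 11 May 2034.
Marketing Approval Extension: 2533 days claimed exceeds the 1790-day cap, so +1790 days → 5 April 2039.
Examination Delay Credit: +542 days → 28 September 2040.

September 28, 2040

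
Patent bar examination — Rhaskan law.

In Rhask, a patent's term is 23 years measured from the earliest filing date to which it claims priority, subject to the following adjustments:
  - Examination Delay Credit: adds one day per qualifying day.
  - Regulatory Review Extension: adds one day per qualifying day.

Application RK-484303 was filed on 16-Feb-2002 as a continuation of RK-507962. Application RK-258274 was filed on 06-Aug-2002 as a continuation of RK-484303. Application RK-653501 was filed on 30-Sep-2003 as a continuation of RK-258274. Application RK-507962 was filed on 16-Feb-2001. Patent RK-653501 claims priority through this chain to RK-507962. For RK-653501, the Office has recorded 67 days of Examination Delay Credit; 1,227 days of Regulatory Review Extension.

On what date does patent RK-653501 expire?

Earliest priority filing: 16 February 2001.
Base term: 16 February 2001 + 23 years → 16 February 2024.
Examination Delay Credit: +67 days → 23 April 2024.
Regulatory Review Extension: +1227 days → 2 September 2027.

2027-09-02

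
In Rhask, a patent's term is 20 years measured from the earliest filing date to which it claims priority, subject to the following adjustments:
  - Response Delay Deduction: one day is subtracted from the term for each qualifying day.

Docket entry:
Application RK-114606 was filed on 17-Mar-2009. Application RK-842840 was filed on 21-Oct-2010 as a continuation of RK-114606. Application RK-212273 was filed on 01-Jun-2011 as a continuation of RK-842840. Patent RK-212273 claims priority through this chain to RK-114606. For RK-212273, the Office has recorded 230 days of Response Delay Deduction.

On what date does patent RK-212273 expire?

Earliest priority filing: 17 March 2009.
Base term: 17 March 2009 + 20 years → 17 March 2029.
Response Delay Deduction: −230 days → 30 July 2028.

2028-07-30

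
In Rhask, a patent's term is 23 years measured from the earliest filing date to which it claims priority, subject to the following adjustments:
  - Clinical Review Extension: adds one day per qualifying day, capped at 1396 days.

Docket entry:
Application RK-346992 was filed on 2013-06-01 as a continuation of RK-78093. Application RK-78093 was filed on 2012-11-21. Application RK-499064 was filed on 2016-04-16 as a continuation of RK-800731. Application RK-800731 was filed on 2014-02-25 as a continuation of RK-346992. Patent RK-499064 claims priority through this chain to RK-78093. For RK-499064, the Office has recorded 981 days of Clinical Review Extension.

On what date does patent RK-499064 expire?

2038-07-29

Earliest priority filing: 21 November 2012.
Base term: 21 November 2012 + 23 years → 21 November 2035.
Clinical Review Extension: 981 days (within the 1396-day cap) → +981 days → 29 July 2038.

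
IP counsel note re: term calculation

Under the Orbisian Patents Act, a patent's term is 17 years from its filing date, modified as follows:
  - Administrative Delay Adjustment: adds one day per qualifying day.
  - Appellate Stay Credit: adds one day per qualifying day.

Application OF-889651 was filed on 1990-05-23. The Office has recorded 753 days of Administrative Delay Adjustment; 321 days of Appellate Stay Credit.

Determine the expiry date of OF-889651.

2010-05-01

Base term: filing date + 17 years → 23 May 2007.
Administrative Delay Adjustment: +753 days → 14 June 2009.
Appellate Stay Credit: +321 days → 1 May 2010.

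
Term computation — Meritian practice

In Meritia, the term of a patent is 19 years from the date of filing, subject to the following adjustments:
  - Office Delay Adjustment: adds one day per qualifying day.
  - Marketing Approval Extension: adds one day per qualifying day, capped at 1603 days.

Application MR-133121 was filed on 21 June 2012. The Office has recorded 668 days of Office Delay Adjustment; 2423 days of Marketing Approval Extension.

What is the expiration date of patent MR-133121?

Base term: filing date + 19 years → 21 June 2031.
Office Delay Adjustment: +668 days → 19 April 2033.
Marketing Approval Extension: 2423 days claimed exceeds the 1603-day cap, so +1603 days → 8 September 2037.

2037-09-08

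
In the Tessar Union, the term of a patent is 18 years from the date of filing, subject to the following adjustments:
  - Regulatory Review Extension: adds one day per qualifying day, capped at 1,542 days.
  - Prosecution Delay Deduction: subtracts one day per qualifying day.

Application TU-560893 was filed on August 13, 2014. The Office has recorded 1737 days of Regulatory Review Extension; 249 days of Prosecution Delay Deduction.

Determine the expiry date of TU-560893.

Base term: filing date + 18 years → 13 August 2032.
Regulatory Review Extension: 1737 days claimed exceeds the 1542-day cap, so +1542 days → 2 November 2036.
Prosecution Delay Deduction: −249 days → 27 February 2036.

February 27, 2036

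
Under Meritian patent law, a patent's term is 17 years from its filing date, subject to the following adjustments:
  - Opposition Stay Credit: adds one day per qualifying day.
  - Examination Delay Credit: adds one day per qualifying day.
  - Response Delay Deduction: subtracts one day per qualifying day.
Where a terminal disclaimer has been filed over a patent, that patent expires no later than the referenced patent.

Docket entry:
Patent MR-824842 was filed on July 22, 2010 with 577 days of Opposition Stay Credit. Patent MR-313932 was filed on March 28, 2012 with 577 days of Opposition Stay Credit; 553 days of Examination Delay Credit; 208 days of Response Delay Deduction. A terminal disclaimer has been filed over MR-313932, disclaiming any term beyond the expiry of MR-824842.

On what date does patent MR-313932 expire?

2029-02-18

Natural term of MR-313932:
  Base: filing + 17 years → 28 March 2029.
  Opposition Stay Credit: +577 days → 26 October 2030.
  Examination Delay Credit: +553 days → 1 May 2032.
  Response Delay Deduction: −208 days → 6 October 2031.
Expiry of referenced patent MR-824842:
  Base: filing + 17 years → 22 July 2027.
  Opposition Stay Credit: +577 days → 18 February 2029.
Terminal disclaimer: MR-313932 expires on the earlier of 6 October 2031 and 18 February 2029.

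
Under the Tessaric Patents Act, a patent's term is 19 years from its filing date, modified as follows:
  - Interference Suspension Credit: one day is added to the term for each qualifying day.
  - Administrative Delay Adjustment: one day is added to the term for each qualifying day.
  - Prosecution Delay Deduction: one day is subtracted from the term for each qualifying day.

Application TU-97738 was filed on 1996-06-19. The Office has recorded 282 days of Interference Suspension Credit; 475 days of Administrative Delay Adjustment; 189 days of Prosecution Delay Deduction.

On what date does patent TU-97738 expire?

Base term: filing date + 19 years → 19 June 2015.
Interference Suspension Credit: +282 days → 27 March 2016.
Administrative Delay Adjustment: +475 days → 15 July 2017.
Prosecution Delay Deduction: −189 days → 7 January 2017.

January 7, 2017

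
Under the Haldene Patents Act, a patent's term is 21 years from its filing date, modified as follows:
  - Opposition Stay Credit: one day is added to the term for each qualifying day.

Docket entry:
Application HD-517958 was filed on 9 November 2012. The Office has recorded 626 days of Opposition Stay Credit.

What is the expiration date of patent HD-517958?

July 28, 2035

Base term: filing date + 21 years → 9 November 2033.
Opposition Stay Credit: +626 days → 28 July 2035.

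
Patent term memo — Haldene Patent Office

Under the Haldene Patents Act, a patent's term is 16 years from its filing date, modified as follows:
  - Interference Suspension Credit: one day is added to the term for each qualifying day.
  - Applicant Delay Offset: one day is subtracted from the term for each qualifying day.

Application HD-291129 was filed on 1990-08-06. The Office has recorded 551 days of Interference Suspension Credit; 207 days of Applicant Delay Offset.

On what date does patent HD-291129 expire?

July 16, 2007

Base term: filing date + 16 years → 6 August 2006.
Interference Suspension Credit: +551 days → 8 February 2008.
Applicant Delay Offset: −207 days → 16 July 2007.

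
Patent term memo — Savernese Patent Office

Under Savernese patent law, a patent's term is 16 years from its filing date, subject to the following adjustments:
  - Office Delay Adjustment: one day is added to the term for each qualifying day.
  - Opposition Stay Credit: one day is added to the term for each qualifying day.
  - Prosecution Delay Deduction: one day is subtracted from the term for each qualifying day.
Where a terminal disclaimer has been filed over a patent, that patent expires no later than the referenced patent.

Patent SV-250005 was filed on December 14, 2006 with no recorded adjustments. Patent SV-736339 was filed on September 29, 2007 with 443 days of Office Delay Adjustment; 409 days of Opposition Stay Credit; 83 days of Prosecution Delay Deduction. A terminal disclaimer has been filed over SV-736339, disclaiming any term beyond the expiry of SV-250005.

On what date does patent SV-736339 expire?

Natural term of SV-736339:
  Base: filing + 16 years → 29 September 2023.
  Office Delay Adjustment: +443 days → 15 December 2024.
  Opposition Stay Credit: +409 days → 28 January 2026.
  Prosecution Delay Deduction: −83 days → 6 November 2025.
Expiry of referenced patent SV-250005:
  Base: filing + 16 years → 14 December 2022.
Terminal disclaimer: SV-736339 expires on the earlier of 6 November 2025 and 14 December 2022.

2022-12-14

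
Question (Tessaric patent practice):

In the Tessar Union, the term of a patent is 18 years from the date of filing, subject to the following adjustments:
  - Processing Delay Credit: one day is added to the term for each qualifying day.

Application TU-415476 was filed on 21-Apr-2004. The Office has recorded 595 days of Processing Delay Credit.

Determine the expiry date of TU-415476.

Base term: filing date + 18 years → 21 April 2022.
Processing Delay Credit: +595 days → 7 December 2023.

December 7, 2023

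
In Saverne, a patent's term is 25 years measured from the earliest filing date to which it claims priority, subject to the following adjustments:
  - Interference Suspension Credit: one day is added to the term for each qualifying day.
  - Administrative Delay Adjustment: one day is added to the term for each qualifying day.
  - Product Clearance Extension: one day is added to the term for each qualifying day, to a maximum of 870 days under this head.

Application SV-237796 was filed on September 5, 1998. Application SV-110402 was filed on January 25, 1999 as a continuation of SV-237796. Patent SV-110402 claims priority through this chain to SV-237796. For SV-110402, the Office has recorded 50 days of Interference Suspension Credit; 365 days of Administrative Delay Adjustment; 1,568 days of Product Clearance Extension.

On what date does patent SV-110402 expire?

2027-03-13

Earliest priority filing: 5 September 1998.
Base term: 5 September 1998 + 25 years → 5 September 2023.
Interference Suspension Credit: +50 days → 25 October 2023.
Administrative Delay Adjustment: +365 days → 24 October 2024.
Product Clearance Extension: 1568 days claimed exceeds the 870-day cap, so +870 days → 13 March 2027.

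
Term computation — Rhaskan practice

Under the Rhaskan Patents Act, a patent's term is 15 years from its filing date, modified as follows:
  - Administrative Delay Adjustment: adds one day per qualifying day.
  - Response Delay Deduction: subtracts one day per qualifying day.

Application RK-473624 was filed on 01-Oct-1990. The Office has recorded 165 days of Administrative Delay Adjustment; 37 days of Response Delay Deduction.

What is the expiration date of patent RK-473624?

February 6, 2006

Base term: filing date + 15 years → 1 October 2005.
Administrative Delay Adjustment: +165 days → 15 March 2006.
Response Delay Deduction: −37 days → 6 February 2006.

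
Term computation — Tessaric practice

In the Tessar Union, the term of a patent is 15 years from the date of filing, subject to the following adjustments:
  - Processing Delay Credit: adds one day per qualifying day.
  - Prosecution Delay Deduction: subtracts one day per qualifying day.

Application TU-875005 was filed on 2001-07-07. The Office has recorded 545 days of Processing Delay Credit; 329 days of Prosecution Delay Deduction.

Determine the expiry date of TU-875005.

Base term: filing date + 15 years → 7 July 2016.
Processing Delay Credit: +545 days → 3 January 2018.
Prosecution Delay Deduction: −329 days → 8 February 2017.

February 8, 2017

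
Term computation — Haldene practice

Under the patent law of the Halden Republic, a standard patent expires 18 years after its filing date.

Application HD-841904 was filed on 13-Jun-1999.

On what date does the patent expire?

2017-06-13

Filing date + 18 years → 13 June 2017.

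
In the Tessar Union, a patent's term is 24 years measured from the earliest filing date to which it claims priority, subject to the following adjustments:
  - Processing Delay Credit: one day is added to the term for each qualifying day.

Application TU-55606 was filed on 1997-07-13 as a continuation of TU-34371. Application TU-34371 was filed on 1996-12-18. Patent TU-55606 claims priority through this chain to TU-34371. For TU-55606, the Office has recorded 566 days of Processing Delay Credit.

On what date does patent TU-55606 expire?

Earliest priority filing: 18 December 1996.
Base term: 18 December 1996 + 24 years → 18 December 2020.
Processing Delay Credit: +566 days → 7 July 2022.

July 7, 2022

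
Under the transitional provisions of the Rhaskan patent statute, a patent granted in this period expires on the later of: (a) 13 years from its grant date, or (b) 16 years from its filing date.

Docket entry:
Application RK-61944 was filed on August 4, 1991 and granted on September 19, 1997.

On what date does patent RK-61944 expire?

September 19, 2010

(a) grant + 13 years → 19 September 2010.
(b) filing + 16 years → 4 August 2007.
Later of the two: 19 September 2010.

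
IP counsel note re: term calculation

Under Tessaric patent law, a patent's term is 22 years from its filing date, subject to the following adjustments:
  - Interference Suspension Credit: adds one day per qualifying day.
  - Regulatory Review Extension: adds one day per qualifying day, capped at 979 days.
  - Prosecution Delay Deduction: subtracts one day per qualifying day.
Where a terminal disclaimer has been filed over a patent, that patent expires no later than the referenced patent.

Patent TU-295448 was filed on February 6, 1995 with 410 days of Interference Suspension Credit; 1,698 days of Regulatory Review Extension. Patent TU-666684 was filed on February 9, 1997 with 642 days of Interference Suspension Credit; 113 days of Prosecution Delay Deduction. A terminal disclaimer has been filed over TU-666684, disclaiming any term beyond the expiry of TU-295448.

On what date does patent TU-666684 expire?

Natural term of TU-666684:
  Base: filing + 22 years → 9 February 2019.
  Interference Suspension Credit: +642 days → 12 November 2020.
  Prosecution Delay Deduction: −113 days → 22 July 2020.
Expiry of referenced patent TU-295448:
  Base: filing + 22 years → 6 February 2017.
  Interference Suspension Credit: +410 days → 23 March 2018.
  Regulatory Review Extension: 1698 days claimed exceeds the 979-day cap, so +979 days → 26 November 2020.
Terminal disclaimer: TU-666684 expires on the earlier of 22 July 2020 and 26 November 2020.

July 22, 2020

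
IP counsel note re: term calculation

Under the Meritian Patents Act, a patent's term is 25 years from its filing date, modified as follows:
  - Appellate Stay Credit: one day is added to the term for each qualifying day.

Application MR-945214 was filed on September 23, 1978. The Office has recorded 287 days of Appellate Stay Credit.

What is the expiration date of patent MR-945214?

Base term: filing date + 25 years → 23 September 2003.
Appellate Stay Credit: +287 days → 6 July 2004.

July 6, 2004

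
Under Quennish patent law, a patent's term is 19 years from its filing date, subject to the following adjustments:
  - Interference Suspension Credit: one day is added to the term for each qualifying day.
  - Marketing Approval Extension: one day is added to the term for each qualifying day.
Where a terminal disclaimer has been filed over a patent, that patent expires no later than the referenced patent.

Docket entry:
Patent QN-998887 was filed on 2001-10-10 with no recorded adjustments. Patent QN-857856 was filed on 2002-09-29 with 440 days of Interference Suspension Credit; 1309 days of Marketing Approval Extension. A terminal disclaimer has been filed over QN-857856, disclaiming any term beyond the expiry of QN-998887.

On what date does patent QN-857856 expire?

October 10, 2020

Natural term of QN-857856:
  Base: filing + 19 years → 29 September 2021.
  Interference Suspension Credit: +440 days → 13 December 2022.
  Marketing Approval Extension: +1309 days → 14 July 2026.
Expiry of referenced patent QN-998887:
  Base: filing + 19 years → 10 October 2020.
Terminal disclaimer: QN-857856 expires on the earlier of 14 July 2026 and 10 October 2020.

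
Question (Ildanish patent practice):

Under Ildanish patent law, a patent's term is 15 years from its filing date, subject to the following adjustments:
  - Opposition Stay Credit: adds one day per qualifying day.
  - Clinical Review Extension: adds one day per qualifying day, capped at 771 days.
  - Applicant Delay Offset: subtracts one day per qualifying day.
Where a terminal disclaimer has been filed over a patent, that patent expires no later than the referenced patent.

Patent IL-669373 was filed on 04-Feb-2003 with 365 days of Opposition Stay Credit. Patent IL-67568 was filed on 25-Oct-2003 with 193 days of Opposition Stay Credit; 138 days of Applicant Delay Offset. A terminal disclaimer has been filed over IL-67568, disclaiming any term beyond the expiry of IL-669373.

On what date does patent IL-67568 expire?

December 19, 2018

Natural term of IL-67568:
  Base: filing + 15 years → 25 October 2018.
  Opposition Stay Credit: +193 days → 6 May 2019.
  Applicant Delay Offset: −138 days → 19 December 2018.
Expiry of referenced patent IL-669373:
  Base: filing + 15 years → 4 February 2018.
  Opposition Stay Credit: +365 days → 4 February 2019.
Terminal disclaimer: IL-67568 expires on the earlier of 19 December 2018 and 4 February 2019.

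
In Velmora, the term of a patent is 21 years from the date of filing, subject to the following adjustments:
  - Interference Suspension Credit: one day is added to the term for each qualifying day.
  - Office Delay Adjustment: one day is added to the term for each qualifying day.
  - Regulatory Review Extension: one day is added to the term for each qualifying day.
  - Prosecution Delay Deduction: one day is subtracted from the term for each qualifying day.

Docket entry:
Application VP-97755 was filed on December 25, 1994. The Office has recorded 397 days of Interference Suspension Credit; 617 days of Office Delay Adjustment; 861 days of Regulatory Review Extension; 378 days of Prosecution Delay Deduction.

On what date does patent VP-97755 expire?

Base term: filing date + 21 years → 25 December 2015.
Interference Suspension Credit: +397 days → 25 January 2017.
Office Delay Adjustment: +617 days → 4 October 2018.
Regulatory Review Extension: +861 days → 11 February 2021.
Prosecution Delay Deduction: −378 days → 30 January 2020.

2020-01-30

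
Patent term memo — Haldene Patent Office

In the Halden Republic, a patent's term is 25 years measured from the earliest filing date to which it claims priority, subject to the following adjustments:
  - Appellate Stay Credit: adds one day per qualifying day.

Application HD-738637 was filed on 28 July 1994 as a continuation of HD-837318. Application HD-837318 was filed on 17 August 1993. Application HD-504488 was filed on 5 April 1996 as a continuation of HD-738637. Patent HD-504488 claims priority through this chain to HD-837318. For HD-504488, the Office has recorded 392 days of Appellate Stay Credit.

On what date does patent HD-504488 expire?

Earliest priority filing: 17 August 1993.
Base term: 17 August 1993 + 25 years → 17 August 2018.
Appellate Stay Credit: +392 days → 13 September 2019.

September 13, 2019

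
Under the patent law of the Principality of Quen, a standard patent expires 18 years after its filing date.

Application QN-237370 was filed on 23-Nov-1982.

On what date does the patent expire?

Filing date + 18 years → 23 November 2000.

2000-11-23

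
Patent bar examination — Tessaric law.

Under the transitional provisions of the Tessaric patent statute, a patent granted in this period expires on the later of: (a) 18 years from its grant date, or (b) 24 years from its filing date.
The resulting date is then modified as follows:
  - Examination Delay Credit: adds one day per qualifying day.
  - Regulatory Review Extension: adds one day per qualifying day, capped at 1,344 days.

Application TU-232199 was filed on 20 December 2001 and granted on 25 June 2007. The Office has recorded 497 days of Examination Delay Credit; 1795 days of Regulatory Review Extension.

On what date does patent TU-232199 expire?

(a) grant + 18 years → 25 June 2025.
(b) filing + 24 years → 20 December 2025.
Later of the two: 20 December 2025.
Examination Delay Credit: +497 days → 1 May 2027.
Regulatory Review Extension: 1795 days claimed exceeds the 1344-day cap, so +1344 days → 4 January 2031.

January 4, 2031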